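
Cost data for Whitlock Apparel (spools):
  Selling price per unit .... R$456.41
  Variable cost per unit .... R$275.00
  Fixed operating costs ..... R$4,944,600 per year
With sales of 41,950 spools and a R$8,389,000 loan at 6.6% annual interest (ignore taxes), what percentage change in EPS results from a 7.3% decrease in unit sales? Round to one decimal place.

-26.3%

Contribution at this volume is 41,950 × R$181.41 = R$7,610,149.50.
Subtracting fixed costs: EBIT = R$7,610,149.50 − R$4,944,600 = R$2,665,549.50.
Interest = R$553,674.00, so EBIT − I = R$2,111,875.50.
Degree of combined leverage = contribution ÷ (EBIT − I) = R$7,610,149.50 ÷ R$2,111,875.50 = 3.6035.
%ΔEPS = DCL × %ΔSales = 3.6035 × -7.3% = -26.3%.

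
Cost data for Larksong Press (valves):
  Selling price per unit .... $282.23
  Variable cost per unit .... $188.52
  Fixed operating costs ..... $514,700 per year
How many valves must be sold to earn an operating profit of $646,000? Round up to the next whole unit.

Contribution margin per unit = $282.23 − $188.52 = $93.71.
Units = (FC + target) / CM = ($514,700 + $646,000) / $93.71 = 12,386.08, so 12,387 valves.

12,387 valves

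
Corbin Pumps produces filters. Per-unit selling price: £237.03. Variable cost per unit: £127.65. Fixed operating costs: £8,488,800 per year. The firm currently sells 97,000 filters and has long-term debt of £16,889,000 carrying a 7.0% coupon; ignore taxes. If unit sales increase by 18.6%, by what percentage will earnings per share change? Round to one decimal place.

At 97,000 units, contribution = 97,000 × £109.38 = £10,609,860.00.
EBIT = £10,609,860.00 − £8,488,800 = £2,121,060.00.
Interest = £1,182,230.00, so EBIT − I = £938,830.00.
DCL = total CM / (EBIT − I) = £10,609,860.00 / £938,830.00 = 11.3012.
EPS therefore changes by 11.3012 × (+18.6%) = +210.2%.

+210.2%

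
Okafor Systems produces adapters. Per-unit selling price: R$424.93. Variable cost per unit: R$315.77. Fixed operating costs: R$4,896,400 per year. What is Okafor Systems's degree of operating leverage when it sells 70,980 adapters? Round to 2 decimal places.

Total contribution margin = 70,980 × R$109.16 = R$7,748,176.80.
Operating income = contribution − fixed costs = R$7,748,176.80 − R$4,896,400 = R$2,851,776.80.
Degree of operating leverage = R$7,748,176.80 / R$2,851,776.80 = 2.7170.

2.72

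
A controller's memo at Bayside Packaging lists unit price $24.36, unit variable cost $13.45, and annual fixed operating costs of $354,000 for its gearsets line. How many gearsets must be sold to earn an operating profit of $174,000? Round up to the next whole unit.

Each unit contributes $24.36 − $13.45 = $10.91.
Need Q such that Q × $10.91 − $354,000 = $174,000, i.e. Q = $528,000 / $10.91 = 48,395.97 → 48,396.

48,396 gearsets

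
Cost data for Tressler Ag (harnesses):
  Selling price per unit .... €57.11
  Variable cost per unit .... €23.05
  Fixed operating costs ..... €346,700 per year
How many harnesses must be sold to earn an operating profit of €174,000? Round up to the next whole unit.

15,288 harnesses

Contribution margin per unit = €57.11 − €23.05 = €34.06.
Units = (FC + target) / CM = (€346,700 + €174,000) / €34.06 = 15,287.73, so 15,288 harnesses.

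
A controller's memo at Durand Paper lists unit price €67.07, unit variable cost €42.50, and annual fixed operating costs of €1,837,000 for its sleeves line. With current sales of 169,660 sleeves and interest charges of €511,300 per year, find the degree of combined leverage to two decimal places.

2.29

At 169,660 units, contribution = 169,660 × €24.57 = €4,168,546.20.
EBIT = €4,168,546.20 − €1,837,000 = €2,331,546.20. Interest = €511,300.00, so EBIT − I = €1,820,246.20.
DCL = contribution ÷ (EBIT − I) = €4,168,546.20 ÷ €1,820,246.20 = 2.2901.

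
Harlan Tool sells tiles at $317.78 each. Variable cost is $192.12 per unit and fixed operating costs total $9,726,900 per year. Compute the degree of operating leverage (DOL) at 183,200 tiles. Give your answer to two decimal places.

Total contribution margin = 183,200 × $125.66 = $23,020,912.00.
EBIT = $23,020,912.00 − $9,726,900 = $13,294,012.00.
DOL = contribution ÷ EBIT = $23,020,912.00 ÷ $13,294,012.00 = 1.7317.

1.73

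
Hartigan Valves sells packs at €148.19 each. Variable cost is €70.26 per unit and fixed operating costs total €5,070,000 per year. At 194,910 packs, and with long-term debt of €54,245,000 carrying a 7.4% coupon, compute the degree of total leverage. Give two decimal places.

Total contribution margin = 194,910 × €77.93 = €15,189,336.30.
Operating income = contribution − fixed costs = €15,189,336.30 − €5,070,000 = €10,119,336.30. Interest = €4,014,130.00.
DOL = €15,189,336.30 ÷ €10,119,336.30 = 1.5010; DFL = €10,119,336.30 ÷ €6,105,206.30 = 1.6575.
Combined leverage = 1.5010 × 1.6575 = 2.4879.

2.49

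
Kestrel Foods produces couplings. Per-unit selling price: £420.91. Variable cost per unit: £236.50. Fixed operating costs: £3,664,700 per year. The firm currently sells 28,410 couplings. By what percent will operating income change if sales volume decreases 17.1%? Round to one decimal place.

Total contribution margin = 28,410 × £184.41 = £5,239,088.10.
Operating income = contribution − fixed costs = £5,239,088.10 − £3,664,700 = £1,574,388.10.
So DOL = total CM / EBIT = £5,239,088.10 / £1,574,388.10 = 3.3277.
%ΔEBIT = DOL × %ΔSales = 3.3277 × -17.1% = -56.9%.

-56.9%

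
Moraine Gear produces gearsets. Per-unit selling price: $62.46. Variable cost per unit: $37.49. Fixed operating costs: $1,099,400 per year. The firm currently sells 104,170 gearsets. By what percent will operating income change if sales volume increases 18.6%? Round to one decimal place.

Total contribution margin = 104,170 × $24.97 = $2,601,124.90.
Operating income = contribution − fixed costs = $2,601,124.90 − $1,099,400 = $1,501,724.90.
Degree of operating leverage = $2,601,124.90 / $1,501,724.90 = 1.7321.
Operating income changes by 1.7321 × +18.6% = +32.2%.

+32.2%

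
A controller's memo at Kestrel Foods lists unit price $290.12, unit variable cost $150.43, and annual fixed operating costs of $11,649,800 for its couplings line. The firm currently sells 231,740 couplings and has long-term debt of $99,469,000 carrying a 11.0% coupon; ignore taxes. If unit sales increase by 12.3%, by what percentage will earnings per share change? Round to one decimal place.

Contribution at this volume is 231,740 × $139.69 = $32,371,760.60.
Operating income = contribution − fixed costs = $32,371,760.60 − $11,649,800 = $20,721,960.60.
After interest of $10,941,590.00, pre-tax earnings = $9,780,370.60.
DCL = total CM / (EBIT − I) = $32,371,760.60 / $9,780,370.60 = 3.3099.
EPS therefore changes by 3.3099 × (+12.3%) = +40.7%.

+40.7%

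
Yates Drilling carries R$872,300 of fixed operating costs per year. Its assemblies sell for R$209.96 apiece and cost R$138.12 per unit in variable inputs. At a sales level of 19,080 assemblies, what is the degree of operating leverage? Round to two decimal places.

Contribution at this volume is 19,080 × R$71.84 = R$1,370,707.20.
Operating income = contribution − fixed costs = R$1,370,707.20 − R$872,300 = R$498,407.20.
Degree of operating leverage = R$1,370,707.20 / R$498,407.20 = 2.7502.

2.75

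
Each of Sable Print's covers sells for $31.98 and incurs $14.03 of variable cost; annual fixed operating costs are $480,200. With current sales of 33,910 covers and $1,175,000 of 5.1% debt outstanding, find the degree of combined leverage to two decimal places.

Total contribution margin = 33,910 × $17.95 = $608,684.50.
Operating income = contribution − fixed costs = $608,684.50 − $480,200 = $128,484.50. Interest = $59,925.00.
DOL = $608,684.50 ÷ $128,484.50 = 4.7374; DFL = $128,484.50 ÷ $68,559.50 = 1.8741.
DCL = DOL × DFL = 4.7374 × 1.8741 = 8.8784.

8.88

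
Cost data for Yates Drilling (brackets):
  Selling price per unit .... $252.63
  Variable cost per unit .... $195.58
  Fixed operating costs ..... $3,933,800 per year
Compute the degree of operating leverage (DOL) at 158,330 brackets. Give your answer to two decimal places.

Total contribution margin = 158,330 × $57.05 = $9,032,726.50.
Subtracting fixed costs: EBIT = $9,032,726.50 − $3,933,800 = $5,098,926.50.
DOL = contribution ÷ EBIT = $9,032,726.50 ÷ $5,098,926.50 = 1.7715.

1.77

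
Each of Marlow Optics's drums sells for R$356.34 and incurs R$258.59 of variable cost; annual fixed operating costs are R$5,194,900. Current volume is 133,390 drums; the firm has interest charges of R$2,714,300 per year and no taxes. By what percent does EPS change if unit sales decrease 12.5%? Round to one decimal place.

At 133,390 units, contribution = 133,390 × R$97.75 = R$13,038,872.50.
Subtracting fixed costs: EBIT = R$13,038,872.50 − R$5,194,900 = R$7,843,972.50.
After interest of R$2,714,300.00, pre-tax earnings = R$5,129,672.50.
Degree of combined leverage = contribution ÷ (EBIT − I) = R$13,038,872.50 ÷ R$5,129,672.50 = 2.5419.
%ΔEPS = DCL × %ΔSales = 2.5419 × -12.5% = -31.8%.

-31.8%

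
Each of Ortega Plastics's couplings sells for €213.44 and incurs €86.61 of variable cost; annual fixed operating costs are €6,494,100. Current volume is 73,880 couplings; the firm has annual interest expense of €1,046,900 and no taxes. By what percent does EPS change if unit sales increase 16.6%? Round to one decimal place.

+85.0%

Contribution at this volume is 73,880 × €126.83 = €9,370,200.40.
EBIT = €9,370,200.40 − €6,494,100 = €2,876,100.40.
After interest of €1,046,900.00, pre-tax earnings = €1,829,200.40.
Degree of combined leverage = contribution ÷ (EBIT − I) = €9,370,200.40 ÷ €1,829,200.40 = 5.1226.
%ΔEPS = DCL × %ΔSales = 5.1226 × +16.6% = +85.0%.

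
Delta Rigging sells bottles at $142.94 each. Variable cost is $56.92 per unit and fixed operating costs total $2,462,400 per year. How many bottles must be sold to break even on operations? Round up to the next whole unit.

Unit CM = price − variable cost = $142.94 − $56.92 = $86.02.
Break-even Q = $2,462,400 / $86.02 = 28,625.90 → 28,626 bottles.

28,626 bottles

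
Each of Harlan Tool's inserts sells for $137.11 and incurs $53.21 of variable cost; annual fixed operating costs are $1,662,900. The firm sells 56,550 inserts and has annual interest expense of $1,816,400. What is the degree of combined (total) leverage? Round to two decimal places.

Contribution at this volume is 56,550 × $83.90 = $4,744,545.00.
Operating income = contribution − fixed costs = $4,744,545.00 − $1,662,900 = $3,081,645.00. Interest = $1,816,400.00.
DOL = $4,744,545.00 ÷ $3,081,645.00 = 1.5396; DFL = $3,081,645.00 ÷ $1,265,245.00 = 2.4356.
Combined leverage = 1.5396 × 2.4356 = 3.7498.

3.75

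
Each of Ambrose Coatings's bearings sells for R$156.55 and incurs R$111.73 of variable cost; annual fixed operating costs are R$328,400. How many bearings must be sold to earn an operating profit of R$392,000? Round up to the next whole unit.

16,074 bearings

Each unit contributes R$156.55 − R$111.73 = R$44.82.
Required volume = (fixed costs + target profit) ÷ CM = (R$328,400 + R$392,000) ÷ R$44.82 = 16,073.18, so 16,074 bearings.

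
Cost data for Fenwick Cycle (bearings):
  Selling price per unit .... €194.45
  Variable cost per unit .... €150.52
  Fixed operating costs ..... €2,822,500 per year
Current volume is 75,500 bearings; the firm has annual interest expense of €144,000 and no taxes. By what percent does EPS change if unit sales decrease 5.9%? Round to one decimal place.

-55.9%

Total contribution margin = 75,500 × €43.93 = €3,316,715.00.
Subtracting fixed costs: EBIT = €3,316,715.00 − €2,822,500 = €494,215.00.
Interest = €144,000.00, so EBIT − I = €350,215.00.
DCL = total CM / (EBIT − I) = €3,316,715.00 / €350,215.00 = 9.4705.
%ΔEPS = DCL × %ΔSales = 9.4705 × -5.9% = -55.9%.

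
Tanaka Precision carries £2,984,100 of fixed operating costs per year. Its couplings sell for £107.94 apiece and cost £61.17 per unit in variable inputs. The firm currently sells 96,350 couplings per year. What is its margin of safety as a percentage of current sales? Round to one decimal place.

Contribution margin per unit = £107.94 − £61.17 = £46.77. Break-even units = £2,984,100 ÷ £46.77 = 63,803.72; break-even revenue = 63,803.72 × £107.94 = £6,886,973.57.
Current sales = 96,350 × £107.94 = £10,400,019.00.
Margin of safety = (£10,400,019.00 − £6,886,973.57) ÷ £10,400,019.00 = 33.8%.

33.8%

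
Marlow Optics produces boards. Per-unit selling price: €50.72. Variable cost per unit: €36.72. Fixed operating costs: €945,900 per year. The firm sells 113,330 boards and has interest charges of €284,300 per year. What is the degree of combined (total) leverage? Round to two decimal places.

Total contribution margin = 113,330 × €14.00 = €1,586,620.00.
Subtracting fixed costs: EBIT = €1,586,620.00 − €945,900 = €640,720.00. Interest = €284,300.00, so EBIT − I = €356,420.00.
Degree of total leverage = total CM / (EBIT − interest) = €1,586,620.00 / €356,420.00 = 4.4515.

4.45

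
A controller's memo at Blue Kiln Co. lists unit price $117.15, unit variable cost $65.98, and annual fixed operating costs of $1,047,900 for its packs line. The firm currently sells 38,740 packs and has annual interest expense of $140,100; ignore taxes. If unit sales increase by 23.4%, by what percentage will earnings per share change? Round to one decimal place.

Total contribution margin = 38,740 × $51.17 = $1,982,325.80.
Subtracting fixed costs: EBIT = $1,982,325.80 − $1,047,900 = $934,425.80.
After interest of $140,100.00, pre-tax earnings = $794,325.80.
DCL = total CM / (EBIT − I) = $1,982,325.80 / $794,325.80 = 2.4956.
%ΔEPS = DCL × %ΔSales = 2.4956 × +23.4% = +58.4%.

+58.4%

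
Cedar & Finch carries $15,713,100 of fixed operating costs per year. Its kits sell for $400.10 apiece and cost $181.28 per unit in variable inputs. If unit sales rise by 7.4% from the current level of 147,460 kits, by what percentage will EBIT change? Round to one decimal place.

At 147,460 units, contribution = 147,460 × $218.82 = $32,267,197.20.
Subtracting fixed costs: EBIT = $32,267,197.20 − $15,713,100 = $16,554,097.20.
So DOL = total CM / EBIT = $32,267,197.20 / $16,554,097.20 = 1.9492.
Operating income changes by 1.9492 × +7.4% = +14.4%.

+14.4%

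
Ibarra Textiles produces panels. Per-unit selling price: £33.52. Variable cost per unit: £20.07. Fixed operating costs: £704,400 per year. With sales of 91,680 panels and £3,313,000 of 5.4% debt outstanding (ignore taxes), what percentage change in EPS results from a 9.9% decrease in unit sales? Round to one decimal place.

At 91,680 units, contribution = 91,680 × £13.45 = £1,233,096.00.
Subtracting fixed costs: EBIT = £1,233,096.00 − £704,400 = £528,696.00.
After interest of £178,902.00, pre-tax earnings = £349,794.00.
Degree of combined leverage = contribution ÷ (EBIT − I) = £1,233,096.00 ÷ £349,794.00 = 3.5252.
%ΔEPS = DCL × %ΔSales = 3.5252 × -9.9% = -34.9%.

-34.9%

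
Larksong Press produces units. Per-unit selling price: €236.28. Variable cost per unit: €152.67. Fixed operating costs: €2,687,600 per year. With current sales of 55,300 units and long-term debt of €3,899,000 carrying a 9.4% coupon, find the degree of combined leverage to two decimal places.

Total contribution margin = 55,300 × €83.61 = €4,623,633.00.
Subtracting fixed costs: EBIT = €4,623,633.00 − €2,687,600 = €1,936,033.00. Interest = €366,506.00, so EBIT − I = €1,569,527.00.
DCL = contribution ÷ (EBIT − I) = €4,623,633.00 ÷ €1,569,527.00 = 2.9459.

2.95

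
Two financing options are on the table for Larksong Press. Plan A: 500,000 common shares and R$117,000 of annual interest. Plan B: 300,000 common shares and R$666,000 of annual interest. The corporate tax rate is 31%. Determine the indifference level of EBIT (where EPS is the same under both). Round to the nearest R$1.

At indifference, (EBIT − 117,000)(1 − t)/500,000 = (EBIT − 666,000)(1 − t)/300,000.
The (1 − t) factor cancels: (EBIT − 117,000) × 300,000 = (EBIT − 666,000) × 500,000.
EBIT × (500,000 − 300,000) = 666,000 × 500,000 − 117,000 × 300,000 = 297,900,000,000, so EBIT = 297,900,000,000 ÷ 200,000 = 1,489,500.00.

R$1,489,500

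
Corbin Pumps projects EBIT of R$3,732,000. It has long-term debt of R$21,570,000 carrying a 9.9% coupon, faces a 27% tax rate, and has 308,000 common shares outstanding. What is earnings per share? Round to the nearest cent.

R$3.78

Pre-tax income = R$3,732,000 − R$2,135,430.00 = R$1,596,570.00.
After tax at 27%: net income = R$1,596,570.00 × 0.73 = R$1,165,496.10.
Per share: R$1,165,496.10 / 308,000 shares = R$3.78.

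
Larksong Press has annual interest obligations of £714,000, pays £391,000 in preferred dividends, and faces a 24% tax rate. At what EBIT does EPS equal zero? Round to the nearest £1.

£1,228,474

Grossing the preferred dividend up to pre-tax terms: £391,000 / (1 − 0.24) = £514,473.68.
EPS = 0 when EBIT covers interest plus the pre-tax preferred burden: £714,000 + £514,473.68 = £1,228,473.68.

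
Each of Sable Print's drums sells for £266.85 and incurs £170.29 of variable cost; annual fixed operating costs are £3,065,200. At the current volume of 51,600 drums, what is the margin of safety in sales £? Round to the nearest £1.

Contribution margin per unit = £266.85 − £170.29 = £96.56. Break-even units = £3,065,200 ÷ £96.56 = 31,743.99; break-even revenue = 31,743.99 × £266.85 = £8,470,884.63.
Actual sales revenue = 51,600 × £266.85 = £13,769,460.00.
Margin of safety = £13,769,460.00 − £8,470,884.63 = £5,298,575.

£5,298,575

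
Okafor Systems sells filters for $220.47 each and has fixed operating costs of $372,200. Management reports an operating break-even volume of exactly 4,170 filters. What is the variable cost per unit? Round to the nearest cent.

At break-even, FC = Q × (P − VC), so P − VC = $372,200 ÷ 4,170 = $89.2566.
Variable cost per unit = $220.47 − $89.2566 = $131.21.

$131.21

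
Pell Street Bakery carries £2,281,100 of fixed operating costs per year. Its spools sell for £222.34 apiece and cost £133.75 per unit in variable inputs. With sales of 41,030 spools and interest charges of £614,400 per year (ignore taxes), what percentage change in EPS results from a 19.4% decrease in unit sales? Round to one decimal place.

-95.4%

At 41,030 units, contribution = 41,030 × £88.59 = £3,634,847.70.
Subtracting fixed costs: EBIT = £3,634,847.70 − £2,281,100 = £1,353,747.70.
After interest of £614,400.00, pre-tax earnings = £739,347.70.
Degree of combined leverage = contribution ÷ (EBIT − I) = £3,634,847.70 ÷ £739,347.70 = 4.9163.
EPS therefore changes by 4.9163 × (-19.4%) = -95.4%.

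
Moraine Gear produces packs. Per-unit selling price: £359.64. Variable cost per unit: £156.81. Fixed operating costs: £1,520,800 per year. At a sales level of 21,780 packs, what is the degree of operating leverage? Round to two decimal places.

At 21,780 units, contribution = 21,780 × £202.83 = £4,417,637.40.
Operating income = contribution − fixed costs = £4,417,637.40 − £1,520,800 = £2,896,837.40.
Degree of operating leverage = £4,417,637.40 / £2,896,837.40 = 1.5250.

1.52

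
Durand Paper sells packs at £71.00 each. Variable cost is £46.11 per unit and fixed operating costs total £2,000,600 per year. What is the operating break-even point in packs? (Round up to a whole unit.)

Contribution margin per unit = £71.00 − £46.11 = £24.89.
Break-even volume = fixed costs ÷ CM per unit = £2,000,600 ÷ £24.89 = 80,377.66, so 80,378 packs.

80,378 packs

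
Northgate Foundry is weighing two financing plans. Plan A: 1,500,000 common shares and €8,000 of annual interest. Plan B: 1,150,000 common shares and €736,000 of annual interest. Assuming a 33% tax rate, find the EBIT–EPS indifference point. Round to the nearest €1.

At indifference, (EBIT − 8,000)(1 − t)/1,500,000 = (EBIT − 736,000)(1 − t)/1,150,000.
The (1 − t) factor cancels: (EBIT − 8,000) × 1,150,000 = (EBIT − 736,000) × 1,500,000.
EBIT × (1,500,000 − 1,150,000) = 736,000 × 1,500,000 − 8,000 × 1,150,000 = 1,094,800,000,000, so EBIT = 1,094,800,000,000 ÷ 350,000 = 3,128,000.00.

€3,128,000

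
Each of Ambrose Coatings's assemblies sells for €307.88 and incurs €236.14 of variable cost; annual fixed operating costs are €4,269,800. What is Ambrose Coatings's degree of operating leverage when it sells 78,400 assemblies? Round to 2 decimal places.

At 78,400 units, contribution = 78,400 × €71.74 = €5,624,416.00.
Operating income = contribution − fixed costs = €5,624,416.00 − €4,269,800 = €1,354,616.00.
So DOL = total CM / EBIT = €5,624,416.00 / €1,354,616.00 = 4.1520.

4.15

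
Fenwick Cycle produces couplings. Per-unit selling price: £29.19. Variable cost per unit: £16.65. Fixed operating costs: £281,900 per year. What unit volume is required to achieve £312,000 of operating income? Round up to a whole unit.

Unit CM = price − variable cost = £29.19 − £16.65 = £12.54.
Required volume = (fixed costs + target profit) ÷ CM = (£281,900 + £312,000) ÷ £12.54 = 47,360.45, so 47,361 couplings.

47,361 couplings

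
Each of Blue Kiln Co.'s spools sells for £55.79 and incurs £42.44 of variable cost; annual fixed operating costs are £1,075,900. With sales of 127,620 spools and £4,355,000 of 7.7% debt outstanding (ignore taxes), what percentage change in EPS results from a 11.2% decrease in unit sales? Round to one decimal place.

-65.2%

At 127,620 units, contribution = 127,620 × £13.35 = £1,703,727.00.
EBIT = £1,703,727.00 − £1,075,900 = £627,827.00.
Interest = £335,335.00, so EBIT − I = £292,492.00.
Degree of combined leverage = contribution ÷ (EBIT − I) = £1,703,727.00 ÷ £292,492.00 = 5.8249.
%ΔEPS = DCL × %ΔSales = 5.8249 × -11.2% = -65.2%.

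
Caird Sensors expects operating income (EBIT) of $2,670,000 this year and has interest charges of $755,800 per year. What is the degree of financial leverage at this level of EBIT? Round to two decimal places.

1.39

Interest = $755,800.00.
DFL = EBIT ÷ (EBIT − I) = $2,670,000 ÷ ($2,670,000 − $755,800.00) = $2,670,000 ÷ $1,914,200.00 = 1.3948.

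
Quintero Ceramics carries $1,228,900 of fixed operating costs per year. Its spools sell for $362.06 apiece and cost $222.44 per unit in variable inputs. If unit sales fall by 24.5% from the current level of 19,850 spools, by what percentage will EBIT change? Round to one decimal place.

-44.0%

Total contribution margin = 19,850 × $139.62 = $2,771,457.00.
Operating income = contribution − fixed costs = $2,771,457.00 − $1,228,900 = $1,542,557.00.
So DOL = total CM / EBIT = $2,771,457.00 / $1,542,557.00 = 1.7967.
Operating income changes by 1.7967 × -24.5% = -44.0%.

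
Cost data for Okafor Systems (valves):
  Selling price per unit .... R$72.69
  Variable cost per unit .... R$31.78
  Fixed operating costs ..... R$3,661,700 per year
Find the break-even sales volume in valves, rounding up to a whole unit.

89,507 valves

Each unit contributes R$72.69 − R$31.78 = R$40.91.
Break-even Q = R$3,661,700 / R$40.91 = 89,506.23 → 89,507 valves.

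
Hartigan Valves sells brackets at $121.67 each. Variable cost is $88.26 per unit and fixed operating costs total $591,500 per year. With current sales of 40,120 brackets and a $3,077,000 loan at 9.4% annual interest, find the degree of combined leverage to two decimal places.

2.92

Contribution at this volume is 40,120 × $33.41 = $1,340,409.20.
EBIT = $1,340,409.20 − $591,500 = $748,909.20. Interest = $289,238.00.
DOL = $1,340,409.20 ÷ $748,909.20 = 1.7898; DFL = $748,909.20 ÷ $459,671.20 = 1.6292.
Combined leverage = 1.7898 × 1.6292 = 2.9159.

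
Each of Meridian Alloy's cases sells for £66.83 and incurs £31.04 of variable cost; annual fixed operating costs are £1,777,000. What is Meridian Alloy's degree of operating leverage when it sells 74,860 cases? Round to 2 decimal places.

Total contribution margin = 74,860 × £35.79 = £2,679,239.40.
EBIT = £2,679,239.40 − £1,777,000 = £902,239.40.
DOL = contribution ÷ EBIT = £2,679,239.40 ÷ £902,239.40 = 2.9695.

2.97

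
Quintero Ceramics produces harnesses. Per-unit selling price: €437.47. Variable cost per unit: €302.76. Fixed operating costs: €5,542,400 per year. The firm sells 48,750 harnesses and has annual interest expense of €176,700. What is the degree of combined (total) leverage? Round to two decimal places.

7.74

Contribution at this volume is 48,750 × €134.71 = €6,567,112.50.
Operating income = contribution − fixed costs = €6,567,112.50 − €5,542,400 = €1,024,712.50. Interest = €176,700.00, so EBIT − I = €848,012.50.
DCL = contribution ÷ (EBIT − I) = €6,567,112.50 ÷ €848,012.50 = 7.7441.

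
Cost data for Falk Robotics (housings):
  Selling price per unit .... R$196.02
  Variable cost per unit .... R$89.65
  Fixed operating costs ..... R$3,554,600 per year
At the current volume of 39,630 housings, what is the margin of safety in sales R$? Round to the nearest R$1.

Unit CM = price − variable cost = R$196.02 − R$89.65 = R$106.37. Break-even units = R$3,554,600 ÷ R$106.37 = 33,417.32; break-even revenue = 33,417.32 × R$196.02 = R$6,550,462.46.
Actual sales revenue = 39,630 × R$196.02 = R$7,768,272.60.
Margin of safety = R$7,768,272.60 − R$6,550,462.46 = R$1,217,810.

R$1,217,810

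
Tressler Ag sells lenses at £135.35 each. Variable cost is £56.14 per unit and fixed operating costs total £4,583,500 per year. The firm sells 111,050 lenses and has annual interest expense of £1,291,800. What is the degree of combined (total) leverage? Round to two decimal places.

3.01

Contribution at this volume is 111,050 × £79.21 = £8,796,270.50.
Operating income = contribution − fixed costs = £8,796,270.50 − £4,583,500 = £4,212,770.50. Interest = £1,291,800.00.
DOL = £8,796,270.50 ÷ £4,212,770.50 = 2.0880; DFL = £4,212,770.50 ÷ £2,920,970.50 = 1.4423.
DCL = DOL × DFL = 2.0880 × 1.4423 = 3.0115.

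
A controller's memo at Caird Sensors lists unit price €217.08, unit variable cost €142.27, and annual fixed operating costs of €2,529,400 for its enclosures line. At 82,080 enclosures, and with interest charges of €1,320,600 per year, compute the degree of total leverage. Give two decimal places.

Contribution at this volume is 82,080 × €74.81 = €6,140,404.80.
Subtracting fixed costs: EBIT = €6,140,404.80 − €2,529,400 = €3,611,004.80. Interest = €1,320,600.00, so EBIT − I = €2,290,404.80.
DCL = contribution ÷ (EBIT − I) = €6,140,404.80 ÷ €2,290,404.80 = 2.6809.

2.68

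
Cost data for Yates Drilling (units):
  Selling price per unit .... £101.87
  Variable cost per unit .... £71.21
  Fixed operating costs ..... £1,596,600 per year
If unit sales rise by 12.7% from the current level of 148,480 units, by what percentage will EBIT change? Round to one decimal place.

+19.6%

At 148,480 units, contribution = 148,480 × £30.66 = £4,552,396.80.
Subtracting fixed costs: EBIT = £4,552,396.80 − £1,596,600 = £2,955,796.80.
So DOL = total CM / EBIT = £4,552,396.80 / £2,955,796.80 = 1.5402.
%ΔEBIT = DOL × %ΔSales = 1.5402 × +12.7% = +19.6%.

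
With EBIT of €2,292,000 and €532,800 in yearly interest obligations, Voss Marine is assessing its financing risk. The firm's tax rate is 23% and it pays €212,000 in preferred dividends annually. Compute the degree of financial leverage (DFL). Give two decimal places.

Annual interest charges come to €532,800.00.
Pre-tax preferred-dividend burden = €212,000 ÷ (1 − 0.23) = €275,324.68.
DFL = EBIT ÷ [EBIT − I − D_p/(1−t)] = €2,292,000 ÷ [€2,292,000 − €532,800.00 − €275,324.68] = €2,292,000 ÷ €1,483,875.32 = 1.5446.

1.54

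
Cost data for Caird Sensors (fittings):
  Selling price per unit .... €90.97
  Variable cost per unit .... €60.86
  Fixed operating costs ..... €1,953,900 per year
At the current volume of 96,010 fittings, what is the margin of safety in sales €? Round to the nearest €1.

€2,830,799

Each unit contributes €90.97 − €60.86 = €30.11. Break-even units = €1,953,900 ÷ €30.11 = 64,892.06; break-even revenue = 64,892.06 × €90.97 = €5,903,230.92.
Current sales = 96,010 × €90.97 = €8,734,029.70.
Margin of safety = €8,734,029.70 − €5,903,230.92 = €2,830,799.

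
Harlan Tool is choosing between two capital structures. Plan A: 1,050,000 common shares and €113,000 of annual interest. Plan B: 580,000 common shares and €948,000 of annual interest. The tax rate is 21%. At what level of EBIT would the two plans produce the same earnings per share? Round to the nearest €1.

€1,978,426

At indifference, (EBIT − 113,000)(1 − t)/1,050,000 = (EBIT − 948,000)(1 − t)/580,000.
The (1 − t) factor cancels: (EBIT − 113,000) × 580,000 = (EBIT − 948,000) × 1,050,000.
EBIT × (1,050,000 − 580,000) = 948,000 × 1,050,000 − 113,000 × 580,000 = 929,860,000,000, so EBIT = 929,860,000,000 ÷ 470,000 = 1,978,425.53.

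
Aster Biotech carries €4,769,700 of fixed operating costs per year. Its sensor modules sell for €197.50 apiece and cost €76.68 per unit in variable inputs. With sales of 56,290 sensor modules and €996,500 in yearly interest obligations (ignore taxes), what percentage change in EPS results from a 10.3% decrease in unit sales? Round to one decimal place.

Total contribution margin = 56,290 × €120.82 = €6,800,957.80.
Subtracting fixed costs: EBIT = €6,800,957.80 − €4,769,700 = €2,031,257.80.
Interest = €996,500.00, so EBIT − I = €1,034,757.80.
Degree of combined leverage = contribution ÷ (EBIT − I) = €6,800,957.80 ÷ €1,034,757.80 = 6.5725.
EPS therefore changes by 6.5725 × (-10.3%) = -67.7%.

-67.7%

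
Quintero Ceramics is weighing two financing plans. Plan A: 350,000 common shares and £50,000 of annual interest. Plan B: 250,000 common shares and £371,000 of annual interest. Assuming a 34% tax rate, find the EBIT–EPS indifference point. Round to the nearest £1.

At indifference, (EBIT − 50,000)(1 − t)/350,000 = (EBIT − 371,000)(1 − t)/250,000.
Cancelling (1 − t) and cross-multiplying: 250,000·(EBIT − 50,000) = 350,000·(EBIT − 371,000).
Solving, EBIT = (371,000·350,000 − 50,000·250,000) / (350,000 − 250,000) = 117,350,000,000 / 100,000 = 1,173,500.00.

£1,173,500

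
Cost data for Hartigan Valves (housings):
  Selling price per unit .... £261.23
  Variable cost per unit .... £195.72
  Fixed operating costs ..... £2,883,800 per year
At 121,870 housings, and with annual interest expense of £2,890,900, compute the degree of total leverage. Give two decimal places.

Contribution at this volume is 121,870 × £65.51 = £7,983,703.70.
EBIT = £7,983,703.70 − £2,883,800 = £5,099,903.70. Interest = £2,890,900.00, so EBIT − I = £2,209,003.70.
Degree of total leverage = total CM / (EBIT − interest) = £7,983,703.70 / £2,209,003.70 = 3.6142.

3.61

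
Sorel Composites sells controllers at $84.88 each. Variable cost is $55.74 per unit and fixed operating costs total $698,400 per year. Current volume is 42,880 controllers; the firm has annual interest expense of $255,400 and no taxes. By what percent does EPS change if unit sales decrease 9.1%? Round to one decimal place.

-38.5%

At 42,880 units, contribution = 42,880 × $29.14 = $1,249,523.20.
Operating income = contribution − fixed costs = $1,249,523.20 − $698,400 = $551,123.20.
After interest of $255,400.00, pre-tax earnings = $295,723.20.
Degree of combined leverage = contribution ÷ (EBIT − I) = $1,249,523.20 ÷ $295,723.20 = 4.2253.
EPS therefore changes by 4.2253 × (-9.1%) = -38.5%.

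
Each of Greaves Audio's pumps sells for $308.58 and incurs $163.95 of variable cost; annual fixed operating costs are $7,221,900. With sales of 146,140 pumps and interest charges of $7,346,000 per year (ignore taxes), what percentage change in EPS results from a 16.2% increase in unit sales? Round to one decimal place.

+52.1%

Total contribution margin = 146,140 × $144.63 = $21,136,228.20.
EBIT = $21,136,228.20 − $7,221,900 = $13,914,328.20.
Interest = $7,346,000.00, so EBIT − I = $6,568,328.20.
DCL = total CM / (EBIT − I) = $21,136,228.20 / $6,568,328.20 = 3.2179.
%ΔEPS = DCL × %ΔSales = 3.2179 × +16.2% = +52.1%.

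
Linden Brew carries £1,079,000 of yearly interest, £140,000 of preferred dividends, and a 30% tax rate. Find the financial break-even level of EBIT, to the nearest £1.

Preferred dividends are paid after tax, so their pre-tax equivalent is £140,000 ÷ (1 − 0.30) = £200,000.00.
EPS = 0 when EBIT covers interest plus the pre-tax preferred burden: £1,079,000 + £200,000.00 = £1,279,000.00.

£1,279,000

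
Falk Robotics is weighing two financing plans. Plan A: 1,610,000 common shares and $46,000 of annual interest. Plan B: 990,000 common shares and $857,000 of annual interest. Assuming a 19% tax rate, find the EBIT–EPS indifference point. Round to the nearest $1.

$2,151,984

Set EPS_A = EPS_B: (EBIT − $46,000)(1 − 0.19) ÷ 1,610,000 = (EBIT − $857,000)(1 − 0.19) ÷ 990,000.
Cancelling (1 − t) and cross-multiplying: 990,000·(EBIT − 46,000) = 1,610,000·(EBIT − 857,000).
Solving, EBIT = (857,000·1,610,000 − 46,000·990,000) / (1,610,000 − 990,000) = 1,334,230,000,000 / 620,000 = 2,151,983.87.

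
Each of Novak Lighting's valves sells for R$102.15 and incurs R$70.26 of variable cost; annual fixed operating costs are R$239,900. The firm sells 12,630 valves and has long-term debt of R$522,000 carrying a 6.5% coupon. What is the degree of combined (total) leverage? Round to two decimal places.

At 12,630 units, contribution = 12,630 × R$31.89 = R$402,770.70.
EBIT = R$402,770.70 − R$239,900 = R$162,870.70. Interest = R$33,930.00.
DOL = R$402,770.70 ÷ R$162,870.70 = 2.4729; DFL = R$162,870.70 ÷ R$128,940.70 = 1.2631.
Combined leverage = 2.4729 × 1.2631 = 3.1235.

3.12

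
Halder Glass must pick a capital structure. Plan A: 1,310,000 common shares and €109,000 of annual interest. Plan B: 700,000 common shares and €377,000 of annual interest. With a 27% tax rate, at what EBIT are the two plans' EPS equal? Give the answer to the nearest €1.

Set EPS_A = EPS_B: (EBIT − €109,000)(1 − 0.27) ÷ 1,310,000 = (EBIT − €377,000)(1 − 0.27) ÷ 700,000.
The (1 − t) factor cancels: (EBIT − 109,000) × 700,000 = (EBIT − 377,000) × 1,310,000.
Solving, EBIT = (377,000·1,310,000 − 109,000·700,000) / (1,310,000 − 700,000) = 417,570,000,000 / 610,000 = 684,540.98.

€684,541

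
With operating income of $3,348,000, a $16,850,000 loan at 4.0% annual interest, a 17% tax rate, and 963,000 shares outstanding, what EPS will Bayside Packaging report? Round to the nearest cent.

Pre-tax income = $3,348,000 − $674,000.00 = $2,674,000.00.
Net income = $2,674,000.00 × (1 − 0.17) = $2,219,420.00.
EPS = $2,219,420.00 ÷ 963,000 = $2.30.

$2.30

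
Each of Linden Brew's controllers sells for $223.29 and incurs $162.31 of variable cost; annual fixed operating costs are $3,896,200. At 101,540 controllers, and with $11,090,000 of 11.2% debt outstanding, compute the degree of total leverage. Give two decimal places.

Contribution at this volume is 101,540 × $60.98 = $6,191,909.20.
Subtracting fixed costs: EBIT = $6,191,909.20 − $3,896,200 = $2,295,709.20. Interest = $1,242,080.00, so EBIT − I = $1,053,629.20.
DCL = contribution ÷ (EBIT − I) = $6,191,909.20 ÷ $1,053,629.20 = 5.8767.

5.88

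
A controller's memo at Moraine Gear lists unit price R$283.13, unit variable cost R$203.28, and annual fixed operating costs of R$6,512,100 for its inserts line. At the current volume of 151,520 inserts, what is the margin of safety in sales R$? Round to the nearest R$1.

R$19,809,427

Each unit contributes R$283.13 − R$203.28 = R$79.85. Break-even units = R$6,512,100 ÷ R$79.85 = 81,554.16; break-even revenue = 81,554.16 × R$283.13 = R$23,090,430.47.
Current sales = 151,520 × R$283.13 = R$42,899,857.60.
Margin of safety = R$42,899,857.60 − R$23,090,430.47 = R$19,809,427.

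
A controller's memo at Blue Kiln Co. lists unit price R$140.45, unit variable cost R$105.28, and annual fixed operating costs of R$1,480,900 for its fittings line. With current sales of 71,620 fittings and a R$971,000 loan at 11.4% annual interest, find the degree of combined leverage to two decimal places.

2.72

Contribution at this volume is 71,620 × R$35.17 = R$2,518,875.40.
Operating income = contribution − fixed costs = R$2,518,875.40 − R$1,480,900 = R$1,037,975.40. Interest = R$110,694.00, so EBIT − I = R$927,281.40.
DCL = contribution ÷ (EBIT − I) = R$2,518,875.40 ÷ R$927,281.40 = 2.7164.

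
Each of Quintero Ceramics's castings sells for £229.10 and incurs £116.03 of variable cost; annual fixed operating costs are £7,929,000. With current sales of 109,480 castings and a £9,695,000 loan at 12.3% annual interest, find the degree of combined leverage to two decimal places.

Total contribution margin = 109,480 × £113.07 = £12,378,903.60.
EBIT = £12,378,903.60 − £7,929,000 = £4,449,903.60. Interest = £1,192,485.00.
DOL = £12,378,903.60 ÷ £4,449,903.60 = 2.7818; DFL = £4,449,903.60 ÷ £3,257,418.60 = 1.3661.
DCL = DOL × DFL = 2.7818 × 1.3661 = 3.8002.

3.80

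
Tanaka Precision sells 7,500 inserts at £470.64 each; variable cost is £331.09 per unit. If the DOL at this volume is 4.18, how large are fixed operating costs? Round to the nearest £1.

£796,236

Total contribution margin = 7,500 × £139.55 = £1,046,625.00.
DOL = contribution / EBIT, so EBIT = £1,046,625.00 / 4.18 = £250,388.76.
And FC = contribution − EBIT = £1,046,625.00 − £250,388.76 = £796,236.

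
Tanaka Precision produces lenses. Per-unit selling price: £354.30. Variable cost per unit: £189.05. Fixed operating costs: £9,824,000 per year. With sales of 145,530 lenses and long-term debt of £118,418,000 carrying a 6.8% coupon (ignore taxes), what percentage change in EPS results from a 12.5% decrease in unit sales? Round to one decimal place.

-48.7%

Total contribution margin = 145,530 × £165.25 = £24,048,832.50.
Subtracting fixed costs: EBIT = £24,048,832.50 − £9,824,000 = £14,224,832.50.
After interest of £8,052,424.00, pre-tax earnings = £6,172,408.50.
Degree of combined leverage = contribution ÷ (EBIT − I) = £24,048,832.50 ÷ £6,172,408.50 = 3.8962.
EPS therefore changes by 3.8962 × (-12.5%) = -48.7%.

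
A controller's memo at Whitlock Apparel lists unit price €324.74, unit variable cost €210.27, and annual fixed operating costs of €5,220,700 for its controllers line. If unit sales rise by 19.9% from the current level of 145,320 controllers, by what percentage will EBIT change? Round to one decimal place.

Contribution at this volume is 145,320 × €114.47 = €16,634,780.40.
Subtracting fixed costs: EBIT = €16,634,780.40 − €5,220,700 = €11,414,080.40.
Degree of operating leverage = €16,634,780.40 / €11,414,080.40 = 1.4574.
%ΔEBIT = DOL × %ΔSales = 1.4574 × +19.9% = +29.0%.

+29.0%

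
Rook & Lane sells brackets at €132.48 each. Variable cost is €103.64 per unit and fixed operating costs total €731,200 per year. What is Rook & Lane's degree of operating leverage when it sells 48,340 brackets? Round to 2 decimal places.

Contribution at this volume is 48,340 × €28.84 = €1,394,125.60.
Operating income = contribution − fixed costs = €1,394,125.60 − €731,200 = €662,925.60.
So DOL = total CM / EBIT = €1,394,125.60 / €662,925.60 = 2.1030.

2.10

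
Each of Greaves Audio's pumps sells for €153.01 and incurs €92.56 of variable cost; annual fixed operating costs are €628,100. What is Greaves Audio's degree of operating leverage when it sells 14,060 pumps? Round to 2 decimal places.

At 14,060 units, contribution = 14,060 × €60.45 = €849,927.00.
Operating income = contribution − fixed costs = €849,927.00 − €628,100 = €221,827.00.
DOL = contribution ÷ EBIT = €849,927.00 ÷ €221,827.00 = 3.8315.

3.83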